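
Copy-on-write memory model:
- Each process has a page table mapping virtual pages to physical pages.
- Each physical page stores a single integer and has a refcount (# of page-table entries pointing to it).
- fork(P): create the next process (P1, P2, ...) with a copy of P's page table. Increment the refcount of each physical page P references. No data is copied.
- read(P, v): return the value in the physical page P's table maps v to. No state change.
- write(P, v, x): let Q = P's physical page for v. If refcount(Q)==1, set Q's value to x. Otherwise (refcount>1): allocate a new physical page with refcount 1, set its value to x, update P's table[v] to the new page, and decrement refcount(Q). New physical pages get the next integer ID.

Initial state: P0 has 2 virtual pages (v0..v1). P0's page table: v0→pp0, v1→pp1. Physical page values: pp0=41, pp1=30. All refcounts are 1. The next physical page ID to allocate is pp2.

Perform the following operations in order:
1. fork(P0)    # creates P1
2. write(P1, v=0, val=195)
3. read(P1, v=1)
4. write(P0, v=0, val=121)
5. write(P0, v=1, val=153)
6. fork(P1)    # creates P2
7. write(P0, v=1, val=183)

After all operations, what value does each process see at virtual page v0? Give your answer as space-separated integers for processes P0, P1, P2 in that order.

Answer: 121 195 195

Derivation:
Op 1: fork(P0) -> P1. 2 ppages; refcounts: pp0:2 pp1:2
Op 2: write(P1, v0, 195). refcount(pp0)=2>1 -> COPY to pp2. 3 ppages; refcounts: pp0:1 pp1:2 pp2:1
Op 3: read(P1, v1) -> 30. No state change.
Op 4: write(P0, v0, 121). refcount(pp0)=1 -> write in place. 3 ppages; refcounts: pp0:1 pp1:2 pp2:1
Op 5: write(P0, v1, 153). refcount(pp1)=2>1 -> COPY to pp3. 4 ppages; refcounts: pp0:1 pp1:1 pp2:1 pp3:1
Op 6: fork(P1) -> P2. 4 ppages; refcounts: pp0:1 pp1:2 pp2:2 pp3:1
Op 7: write(P0, v1, 183). refcount(pp3)=1 -> write in place. 4 ppages; refcounts: pp0:1 pp1:2 pp2:2 pp3:1
P0: v0 -> pp0 = 121
P1: v0 -> pp2 = 195
P2: v0 -> pp2 = 195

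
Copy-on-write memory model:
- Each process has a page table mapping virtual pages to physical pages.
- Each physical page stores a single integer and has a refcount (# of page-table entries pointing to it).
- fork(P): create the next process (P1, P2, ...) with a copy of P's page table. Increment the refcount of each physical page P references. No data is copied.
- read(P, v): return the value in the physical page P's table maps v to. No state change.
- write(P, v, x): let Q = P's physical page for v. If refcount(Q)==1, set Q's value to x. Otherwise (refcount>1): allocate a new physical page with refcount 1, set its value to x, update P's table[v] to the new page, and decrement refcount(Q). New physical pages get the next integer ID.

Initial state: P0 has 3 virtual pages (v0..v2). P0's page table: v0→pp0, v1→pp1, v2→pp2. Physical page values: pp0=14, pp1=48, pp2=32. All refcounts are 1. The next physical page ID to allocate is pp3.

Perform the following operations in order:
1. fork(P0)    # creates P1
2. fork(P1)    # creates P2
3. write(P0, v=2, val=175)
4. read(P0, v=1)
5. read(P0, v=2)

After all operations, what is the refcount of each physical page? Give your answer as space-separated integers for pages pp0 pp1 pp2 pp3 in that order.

Op 1: fork(P0) -> P1. 3 ppages; refcounts: pp0:2 pp1:2 pp2:2
Op 2: fork(P1) -> P2. 3 ppages; refcounts: pp0:3 pp1:3 pp2:3
Op 3: write(P0, v2, 175). refcount(pp2)=3>1 -> COPY to pp3. 4 ppages; refcounts: pp0:3 pp1:3 pp2:2 pp3:1
Op 4: read(P0, v1) -> 48. No state change.
Op 5: read(P0, v2) -> 175. No state change.

Answer: 3 3 2 1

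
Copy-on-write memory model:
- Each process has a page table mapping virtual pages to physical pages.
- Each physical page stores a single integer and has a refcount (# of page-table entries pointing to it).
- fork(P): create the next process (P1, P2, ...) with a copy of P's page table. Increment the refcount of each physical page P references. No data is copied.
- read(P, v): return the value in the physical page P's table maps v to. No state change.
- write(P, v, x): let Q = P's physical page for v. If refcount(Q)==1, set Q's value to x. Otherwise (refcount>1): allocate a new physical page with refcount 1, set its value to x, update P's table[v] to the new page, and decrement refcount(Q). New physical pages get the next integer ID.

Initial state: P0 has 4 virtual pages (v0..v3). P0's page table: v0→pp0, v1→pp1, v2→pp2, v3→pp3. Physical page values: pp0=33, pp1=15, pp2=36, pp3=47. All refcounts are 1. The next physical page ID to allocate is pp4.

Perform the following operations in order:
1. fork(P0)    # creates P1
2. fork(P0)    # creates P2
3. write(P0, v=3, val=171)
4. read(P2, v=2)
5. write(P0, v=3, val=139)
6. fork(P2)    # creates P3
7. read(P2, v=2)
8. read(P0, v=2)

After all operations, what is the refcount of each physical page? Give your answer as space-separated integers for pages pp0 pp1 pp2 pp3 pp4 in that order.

Op 1: fork(P0) -> P1. 4 ppages; refcounts: pp0:2 pp1:2 pp2:2 pp3:2
Op 2: fork(P0) -> P2. 4 ppages; refcounts: pp0:3 pp1:3 pp2:3 pp3:3
Op 3: write(P0, v3, 171). refcount(pp3)=3>1 -> COPY to pp4. 5 ppages; refcounts: pp0:3 pp1:3 pp2:3 pp3:2 pp4:1
Op 4: read(P2, v2) -> 36. No state change.
Op 5: write(P0, v3, 139). refcount(pp4)=1 -> write in place. 5 ppages; refcounts: pp0:3 pp1:3 pp2:3 pp3:2 pp4:1
Op 6: fork(P2) -> P3. 5 ppages; refcounts: pp0:4 pp1:4 pp2:4 pp3:3 pp4:1
Op 7: read(P2, v2) -> 36. No state change.
Op 8: read(P0, v2) -> 36. No state change.

Answer: 4 4 4 3 1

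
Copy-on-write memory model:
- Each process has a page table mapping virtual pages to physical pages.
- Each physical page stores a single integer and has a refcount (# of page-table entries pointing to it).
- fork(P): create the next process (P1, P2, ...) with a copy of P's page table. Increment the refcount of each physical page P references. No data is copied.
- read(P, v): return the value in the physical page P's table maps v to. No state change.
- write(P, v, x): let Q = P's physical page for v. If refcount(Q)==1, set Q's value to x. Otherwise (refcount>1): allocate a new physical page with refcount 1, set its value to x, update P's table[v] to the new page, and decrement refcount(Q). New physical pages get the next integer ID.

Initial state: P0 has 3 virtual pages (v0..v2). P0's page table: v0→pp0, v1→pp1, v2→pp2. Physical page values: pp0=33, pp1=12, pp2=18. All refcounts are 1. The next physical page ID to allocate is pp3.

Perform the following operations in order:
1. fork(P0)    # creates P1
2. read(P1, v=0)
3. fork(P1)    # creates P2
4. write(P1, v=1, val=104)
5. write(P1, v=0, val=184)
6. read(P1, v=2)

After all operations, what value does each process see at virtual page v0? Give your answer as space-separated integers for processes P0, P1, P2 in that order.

Answer: 33 184 33

Derivation:
Op 1: fork(P0) -> P1. 3 ppages; refcounts: pp0:2 pp1:2 pp2:2
Op 2: read(P1, v0) -> 33. No state change.
Op 3: fork(P1) -> P2. 3 ppages; refcounts: pp0:3 pp1:3 pp2:3
Op 4: write(P1, v1, 104). refcount(pp1)=3>1 -> COPY to pp3. 4 ppages; refcounts: pp0:3 pp1:2 pp2:3 pp3:1
Op 5: write(P1, v0, 184). refcount(pp0)=3>1 -> COPY to pp4. 5 ppages; refcounts: pp0:2 pp1:2 pp2:3 pp3:1 pp4:1
Op 6: read(P1, v2) -> 18. No state change.
P0: v0 -> pp0 = 33
P1: v0 -> pp4 = 184
P2: v0 -> pp0 = 33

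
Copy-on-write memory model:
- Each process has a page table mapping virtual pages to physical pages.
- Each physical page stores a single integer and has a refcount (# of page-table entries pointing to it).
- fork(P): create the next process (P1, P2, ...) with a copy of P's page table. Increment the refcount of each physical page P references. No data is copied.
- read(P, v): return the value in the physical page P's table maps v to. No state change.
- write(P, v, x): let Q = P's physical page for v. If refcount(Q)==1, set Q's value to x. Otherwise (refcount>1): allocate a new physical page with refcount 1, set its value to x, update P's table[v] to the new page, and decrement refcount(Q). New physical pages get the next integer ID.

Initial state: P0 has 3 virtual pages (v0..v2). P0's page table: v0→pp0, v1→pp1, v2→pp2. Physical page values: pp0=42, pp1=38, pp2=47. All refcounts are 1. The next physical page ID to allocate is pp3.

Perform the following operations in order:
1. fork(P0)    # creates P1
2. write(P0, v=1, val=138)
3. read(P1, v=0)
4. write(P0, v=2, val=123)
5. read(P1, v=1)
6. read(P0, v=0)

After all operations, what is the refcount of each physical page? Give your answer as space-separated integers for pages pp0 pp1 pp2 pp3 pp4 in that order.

Op 1: fork(P0) -> P1. 3 ppages; refcounts: pp0:2 pp1:2 pp2:2
Op 2: write(P0, v1, 138). refcount(pp1)=2>1 -> COPY to pp3. 4 ppages; refcounts: pp0:2 pp1:1 pp2:2 pp3:1
Op 3: read(P1, v0) -> 42. No state change.
Op 4: write(P0, v2, 123). refcount(pp2)=2>1 -> COPY to pp4. 5 ppages; refcounts: pp0:2 pp1:1 pp2:1 pp3:1 pp4:1
Op 5: read(P1, v1) -> 38. No state change.
Op 6: read(P0, v0) -> 42. No state change.

Answer: 2 1 1 1 1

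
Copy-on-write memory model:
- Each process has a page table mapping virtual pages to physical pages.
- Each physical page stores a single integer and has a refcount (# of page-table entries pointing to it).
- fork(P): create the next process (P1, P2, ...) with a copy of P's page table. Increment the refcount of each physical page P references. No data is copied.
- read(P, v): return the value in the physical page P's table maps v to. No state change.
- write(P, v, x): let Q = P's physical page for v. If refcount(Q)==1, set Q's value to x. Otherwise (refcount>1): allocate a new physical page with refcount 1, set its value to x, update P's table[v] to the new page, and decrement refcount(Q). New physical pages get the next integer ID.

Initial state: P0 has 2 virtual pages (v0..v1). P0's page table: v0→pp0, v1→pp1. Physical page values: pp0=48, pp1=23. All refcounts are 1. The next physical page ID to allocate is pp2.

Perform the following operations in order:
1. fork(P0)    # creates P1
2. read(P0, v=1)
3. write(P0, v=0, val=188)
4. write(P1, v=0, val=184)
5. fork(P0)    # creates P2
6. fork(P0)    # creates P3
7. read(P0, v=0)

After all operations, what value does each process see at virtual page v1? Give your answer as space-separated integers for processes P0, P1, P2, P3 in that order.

Answer: 23 23 23 23

Derivation:
Op 1: fork(P0) -> P1. 2 ppages; refcounts: pp0:2 pp1:2
Op 2: read(P0, v1) -> 23. No state change.
Op 3: write(P0, v0, 188). refcount(pp0)=2>1 -> COPY to pp2. 3 ppages; refcounts: pp0:1 pp1:2 pp2:1
Op 4: write(P1, v0, 184). refcount(pp0)=1 -> write in place. 3 ppages; refcounts: pp0:1 pp1:2 pp2:1
Op 5: fork(P0) -> P2. 3 ppages; refcounts: pp0:1 pp1:3 pp2:2
Op 6: fork(P0) -> P3. 3 ppages; refcounts: pp0:1 pp1:4 pp2:3
Op 7: read(P0, v0) -> 188. No state change.
P0: v1 -> pp1 = 23
P1: v1 -> pp1 = 23
P2: v1 -> pp1 = 23
P3: v1 -> pp1 = 23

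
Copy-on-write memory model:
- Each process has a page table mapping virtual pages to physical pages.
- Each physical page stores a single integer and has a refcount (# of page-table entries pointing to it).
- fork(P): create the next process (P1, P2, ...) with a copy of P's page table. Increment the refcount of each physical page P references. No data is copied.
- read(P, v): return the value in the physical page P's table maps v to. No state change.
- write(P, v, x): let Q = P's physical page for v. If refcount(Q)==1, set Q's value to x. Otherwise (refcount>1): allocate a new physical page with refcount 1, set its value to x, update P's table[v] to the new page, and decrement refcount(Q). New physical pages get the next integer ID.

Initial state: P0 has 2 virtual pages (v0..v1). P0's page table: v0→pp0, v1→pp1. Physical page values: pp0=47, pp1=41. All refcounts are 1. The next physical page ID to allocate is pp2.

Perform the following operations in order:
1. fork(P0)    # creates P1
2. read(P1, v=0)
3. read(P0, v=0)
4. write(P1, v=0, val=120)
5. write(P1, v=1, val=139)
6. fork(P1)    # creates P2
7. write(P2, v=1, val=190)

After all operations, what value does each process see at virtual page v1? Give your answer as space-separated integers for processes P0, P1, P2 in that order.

Op 1: fork(P0) -> P1. 2 ppages; refcounts: pp0:2 pp1:2
Op 2: read(P1, v0) -> 47. No state change.
Op 3: read(P0, v0) -> 47. No state change.
Op 4: write(P1, v0, 120). refcount(pp0)=2>1 -> COPY to pp2. 3 ppages; refcounts: pp0:1 pp1:2 pp2:1
Op 5: write(P1, v1, 139). refcount(pp1)=2>1 -> COPY to pp3. 4 ppages; refcounts: pp0:1 pp1:1 pp2:1 pp3:1
Op 6: fork(P1) -> P2. 4 ppages; refcounts: pp0:1 pp1:1 pp2:2 pp3:2
Op 7: write(P2, v1, 190). refcount(pp3)=2>1 -> COPY to pp4. 5 ppages; refcounts: pp0:1 pp1:1 pp2:2 pp3:1 pp4:1
P0: v1 -> pp1 = 41
P1: v1 -> pp3 = 139
P2: v1 -> pp4 = 190

Answer: 41 139 190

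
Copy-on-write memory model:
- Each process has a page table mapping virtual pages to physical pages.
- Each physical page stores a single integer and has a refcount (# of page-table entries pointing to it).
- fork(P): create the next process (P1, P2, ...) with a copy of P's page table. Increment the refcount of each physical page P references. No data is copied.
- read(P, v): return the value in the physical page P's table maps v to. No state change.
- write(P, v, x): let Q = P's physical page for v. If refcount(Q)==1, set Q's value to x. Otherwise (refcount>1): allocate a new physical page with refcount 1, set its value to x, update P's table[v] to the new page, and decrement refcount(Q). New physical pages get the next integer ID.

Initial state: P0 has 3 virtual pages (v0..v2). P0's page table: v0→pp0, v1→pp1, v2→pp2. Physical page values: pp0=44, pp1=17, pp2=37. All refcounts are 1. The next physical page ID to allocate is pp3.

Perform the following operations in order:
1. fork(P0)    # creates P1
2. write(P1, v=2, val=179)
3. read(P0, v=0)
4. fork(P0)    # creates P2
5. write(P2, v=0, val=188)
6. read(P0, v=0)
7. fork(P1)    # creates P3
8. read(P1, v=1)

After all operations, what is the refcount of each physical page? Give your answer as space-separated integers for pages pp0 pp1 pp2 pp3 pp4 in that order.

Op 1: fork(P0) -> P1. 3 ppages; refcounts: pp0:2 pp1:2 pp2:2
Op 2: write(P1, v2, 179). refcount(pp2)=2>1 -> COPY to pp3. 4 ppages; refcounts: pp0:2 pp1:2 pp2:1 pp3:1
Op 3: read(P0, v0) -> 44. No state change.
Op 4: fork(P0) -> P2. 4 ppages; refcounts: pp0:3 pp1:3 pp2:2 pp3:1
Op 5: write(P2, v0, 188). refcount(pp0)=3>1 -> COPY to pp4. 5 ppages; refcounts: pp0:2 pp1:3 pp2:2 pp3:1 pp4:1
Op 6: read(P0, v0) -> 44. No state change.
Op 7: fork(P1) -> P3. 5 ppages; refcounts: pp0:3 pp1:4 pp2:2 pp3:2 pp4:1
Op 8: read(P1, v1) -> 17. No state change.

Answer: 3 4 2 2 1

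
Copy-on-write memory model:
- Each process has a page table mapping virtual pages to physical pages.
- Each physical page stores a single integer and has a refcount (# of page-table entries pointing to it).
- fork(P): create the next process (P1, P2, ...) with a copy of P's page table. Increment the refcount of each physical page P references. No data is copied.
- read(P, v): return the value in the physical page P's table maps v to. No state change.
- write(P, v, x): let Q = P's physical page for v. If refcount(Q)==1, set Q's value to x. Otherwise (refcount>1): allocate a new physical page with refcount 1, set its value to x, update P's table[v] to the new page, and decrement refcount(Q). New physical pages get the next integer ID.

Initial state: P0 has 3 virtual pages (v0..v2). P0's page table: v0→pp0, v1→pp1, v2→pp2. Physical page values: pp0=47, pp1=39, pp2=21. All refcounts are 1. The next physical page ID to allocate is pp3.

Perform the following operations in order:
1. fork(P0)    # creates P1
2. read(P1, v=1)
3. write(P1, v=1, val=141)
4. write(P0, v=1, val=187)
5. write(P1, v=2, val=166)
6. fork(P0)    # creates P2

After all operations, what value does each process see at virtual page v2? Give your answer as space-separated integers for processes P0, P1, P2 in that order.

Op 1: fork(P0) -> P1. 3 ppages; refcounts: pp0:2 pp1:2 pp2:2
Op 2: read(P1, v1) -> 39. No state change.
Op 3: write(P1, v1, 141). refcount(pp1)=2>1 -> COPY to pp3. 4 ppages; refcounts: pp0:2 pp1:1 pp2:2 pp3:1
Op 4: write(P0, v1, 187). refcount(pp1)=1 -> write in place. 4 ppages; refcounts: pp0:2 pp1:1 pp2:2 pp3:1
Op 5: write(P1, v2, 166). refcount(pp2)=2>1 -> COPY to pp4. 5 ppages; refcounts: pp0:2 pp1:1 pp2:1 pp3:1 pp4:1
Op 6: fork(P0) -> P2. 5 ppages; refcounts: pp0:3 pp1:2 pp2:2 pp3:1 pp4:1
P0: v2 -> pp2 = 21
P1: v2 -> pp4 = 166
P2: v2 -> pp2 = 21

Answer: 21 166 21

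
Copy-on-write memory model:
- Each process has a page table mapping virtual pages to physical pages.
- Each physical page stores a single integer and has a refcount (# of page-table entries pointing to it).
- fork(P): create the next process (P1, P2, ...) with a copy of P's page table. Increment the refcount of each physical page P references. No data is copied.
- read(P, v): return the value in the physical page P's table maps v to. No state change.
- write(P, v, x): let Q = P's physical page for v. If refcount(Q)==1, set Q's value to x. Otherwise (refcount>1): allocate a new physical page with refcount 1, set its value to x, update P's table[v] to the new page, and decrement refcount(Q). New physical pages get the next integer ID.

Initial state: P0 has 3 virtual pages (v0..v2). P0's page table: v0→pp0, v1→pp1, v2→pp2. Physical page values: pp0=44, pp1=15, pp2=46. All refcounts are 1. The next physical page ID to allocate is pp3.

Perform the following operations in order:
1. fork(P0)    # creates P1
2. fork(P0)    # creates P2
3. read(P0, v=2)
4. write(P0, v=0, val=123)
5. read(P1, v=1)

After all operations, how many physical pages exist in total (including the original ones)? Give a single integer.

Answer: 4

Derivation:
Op 1: fork(P0) -> P1. 3 ppages; refcounts: pp0:2 pp1:2 pp2:2
Op 2: fork(P0) -> P2. 3 ppages; refcounts: pp0:3 pp1:3 pp2:3
Op 3: read(P0, v2) -> 46. No state change.
Op 4: write(P0, v0, 123). refcount(pp0)=3>1 -> COPY to pp3. 4 ppages; refcounts: pp0:2 pp1:3 pp2:3 pp3:1
Op 5: read(P1, v1) -> 15. No state change.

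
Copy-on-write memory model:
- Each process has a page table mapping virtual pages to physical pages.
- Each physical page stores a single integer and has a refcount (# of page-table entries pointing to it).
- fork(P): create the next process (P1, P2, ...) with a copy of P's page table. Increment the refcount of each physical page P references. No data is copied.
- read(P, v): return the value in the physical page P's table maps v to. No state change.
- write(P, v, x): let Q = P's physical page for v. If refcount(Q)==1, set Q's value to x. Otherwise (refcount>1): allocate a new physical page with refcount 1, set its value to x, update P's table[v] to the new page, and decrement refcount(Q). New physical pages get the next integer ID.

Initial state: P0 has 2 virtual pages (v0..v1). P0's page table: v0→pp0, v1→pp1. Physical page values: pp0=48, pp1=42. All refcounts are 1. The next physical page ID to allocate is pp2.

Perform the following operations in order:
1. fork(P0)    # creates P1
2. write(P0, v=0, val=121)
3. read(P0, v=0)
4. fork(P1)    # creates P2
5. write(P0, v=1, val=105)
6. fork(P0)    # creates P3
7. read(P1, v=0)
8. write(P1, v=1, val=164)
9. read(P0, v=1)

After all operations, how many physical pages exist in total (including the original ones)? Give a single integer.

Answer: 5

Derivation:
Op 1: fork(P0) -> P1. 2 ppages; refcounts: pp0:2 pp1:2
Op 2: write(P0, v0, 121). refcount(pp0)=2>1 -> COPY to pp2. 3 ppages; refcounts: pp0:1 pp1:2 pp2:1
Op 3: read(P0, v0) -> 121. No state change.
Op 4: fork(P1) -> P2. 3 ppages; refcounts: pp0:2 pp1:3 pp2:1
Op 5: write(P0, v1, 105). refcount(pp1)=3>1 -> COPY to pp3. 4 ppages; refcounts: pp0:2 pp1:2 pp2:1 pp3:1
Op 6: fork(P0) -> P3. 4 ppages; refcounts: pp0:2 pp1:2 pp2:2 pp3:2
Op 7: read(P1, v0) -> 48. No state change.
Op 8: write(P1, v1, 164). refcount(pp1)=2>1 -> COPY to pp4. 5 ppages; refcounts: pp0:2 pp1:1 pp2:2 pp3:2 pp4:1
Op 9: read(P0, v1) -> 105. No state change.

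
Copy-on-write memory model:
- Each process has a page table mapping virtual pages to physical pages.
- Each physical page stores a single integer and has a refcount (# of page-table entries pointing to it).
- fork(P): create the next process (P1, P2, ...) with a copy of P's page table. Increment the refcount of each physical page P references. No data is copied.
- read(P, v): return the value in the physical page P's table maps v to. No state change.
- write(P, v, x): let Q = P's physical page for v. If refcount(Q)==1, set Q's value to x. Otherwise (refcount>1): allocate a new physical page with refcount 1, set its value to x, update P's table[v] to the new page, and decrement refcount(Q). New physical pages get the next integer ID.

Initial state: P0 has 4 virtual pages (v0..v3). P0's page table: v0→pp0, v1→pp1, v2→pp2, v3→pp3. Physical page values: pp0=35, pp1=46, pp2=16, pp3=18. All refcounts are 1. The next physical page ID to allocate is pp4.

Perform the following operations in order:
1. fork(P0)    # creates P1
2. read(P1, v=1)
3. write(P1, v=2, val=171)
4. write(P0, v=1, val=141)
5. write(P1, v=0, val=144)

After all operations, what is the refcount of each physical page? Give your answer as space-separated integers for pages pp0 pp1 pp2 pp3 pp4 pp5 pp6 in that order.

Answer: 1 1 1 2 1 1 1

Derivation:
Op 1: fork(P0) -> P1. 4 ppages; refcounts: pp0:2 pp1:2 pp2:2 pp3:2
Op 2: read(P1, v1) -> 46. No state change.
Op 3: write(P1, v2, 171). refcount(pp2)=2>1 -> COPY to pp4. 5 ppages; refcounts: pp0:2 pp1:2 pp2:1 pp3:2 pp4:1
Op 4: write(P0, v1, 141). refcount(pp1)=2>1 -> COPY to pp5. 6 ppages; refcounts: pp0:2 pp1:1 pp2:1 pp3:2 pp4:1 pp5:1
Op 5: write(P1, v0, 144). refcount(pp0)=2>1 -> COPY to pp6. 7 ppages; refcounts: pp0:1 pp1:1 pp2:1 pp3:2 pp4:1 pp5:1 pp6:1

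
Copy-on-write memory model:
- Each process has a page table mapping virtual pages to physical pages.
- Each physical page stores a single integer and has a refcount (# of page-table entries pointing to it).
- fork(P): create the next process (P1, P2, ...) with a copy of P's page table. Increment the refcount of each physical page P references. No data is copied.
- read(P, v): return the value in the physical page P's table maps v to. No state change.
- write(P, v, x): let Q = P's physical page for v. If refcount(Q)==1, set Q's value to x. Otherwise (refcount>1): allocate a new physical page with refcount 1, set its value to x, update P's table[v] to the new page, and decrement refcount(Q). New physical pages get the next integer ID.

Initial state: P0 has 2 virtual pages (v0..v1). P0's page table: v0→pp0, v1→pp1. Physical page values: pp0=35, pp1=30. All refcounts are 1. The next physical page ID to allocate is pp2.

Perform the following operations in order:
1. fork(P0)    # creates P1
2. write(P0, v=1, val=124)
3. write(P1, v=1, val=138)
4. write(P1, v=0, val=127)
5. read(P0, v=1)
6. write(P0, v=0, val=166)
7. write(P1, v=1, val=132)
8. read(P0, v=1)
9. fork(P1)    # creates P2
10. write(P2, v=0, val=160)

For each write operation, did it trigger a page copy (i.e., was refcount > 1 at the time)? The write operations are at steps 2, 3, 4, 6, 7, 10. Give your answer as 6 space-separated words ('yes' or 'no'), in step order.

Op 1: fork(P0) -> P1. 2 ppages; refcounts: pp0:2 pp1:2
Op 2: write(P0, v1, 124). refcount(pp1)=2>1 -> COPY to pp2. 3 ppages; refcounts: pp0:2 pp1:1 pp2:1
Op 3: write(P1, v1, 138). refcount(pp1)=1 -> write in place. 3 ppages; refcounts: pp0:2 pp1:1 pp2:1
Op 4: write(P1, v0, 127). refcount(pp0)=2>1 -> COPY to pp3. 4 ppages; refcounts: pp0:1 pp1:1 pp2:1 pp3:1
Op 5: read(P0, v1) -> 124. No state change.
Op 6: write(P0, v0, 166). refcount(pp0)=1 -> write in place. 4 ppages; refcounts: pp0:1 pp1:1 pp2:1 pp3:1
Op 7: write(P1, v1, 132). refcount(pp1)=1 -> write in place. 4 ppages; refcounts: pp0:1 pp1:1 pp2:1 pp3:1
Op 8: read(P0, v1) -> 124. No state change.
Op 9: fork(P1) -> P2. 4 ppages; refcounts: pp0:1 pp1:2 pp2:1 pp3:2
Op 10: write(P2, v0, 160). refcount(pp3)=2>1 -> COPY to pp4. 5 ppages; refcounts: pp0:1 pp1:2 pp2:1 pp3:1 pp4:1

yes no yes no no yes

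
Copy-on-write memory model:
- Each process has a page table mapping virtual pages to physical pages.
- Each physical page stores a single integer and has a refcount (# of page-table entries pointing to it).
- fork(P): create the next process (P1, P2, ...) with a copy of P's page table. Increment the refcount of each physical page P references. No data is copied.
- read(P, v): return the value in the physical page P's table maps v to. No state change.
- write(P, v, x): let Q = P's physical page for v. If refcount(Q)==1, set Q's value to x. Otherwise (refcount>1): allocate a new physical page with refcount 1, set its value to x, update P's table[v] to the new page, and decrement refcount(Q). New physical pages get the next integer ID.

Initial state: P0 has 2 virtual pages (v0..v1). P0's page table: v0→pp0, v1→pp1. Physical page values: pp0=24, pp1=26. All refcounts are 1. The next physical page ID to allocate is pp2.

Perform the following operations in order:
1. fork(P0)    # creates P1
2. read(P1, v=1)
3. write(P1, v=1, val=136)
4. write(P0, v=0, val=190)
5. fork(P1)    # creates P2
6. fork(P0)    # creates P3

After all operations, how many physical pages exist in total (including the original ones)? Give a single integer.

Answer: 4

Derivation:
Op 1: fork(P0) -> P1. 2 ppages; refcounts: pp0:2 pp1:2
Op 2: read(P1, v1) -> 26. No state change.
Op 3: write(P1, v1, 136). refcount(pp1)=2>1 -> COPY to pp2. 3 ppages; refcounts: pp0:2 pp1:1 pp2:1
Op 4: write(P0, v0, 190). refcount(pp0)=2>1 -> COPY to pp3. 4 ppages; refcounts: pp0:1 pp1:1 pp2:1 pp3:1
Op 5: fork(P1) -> P2. 4 ppages; refcounts: pp0:2 pp1:1 pp2:2 pp3:1
Op 6: fork(P0) -> P3. 4 ppages; refcounts: pp0:2 pp1:2 pp2:2 pp3:2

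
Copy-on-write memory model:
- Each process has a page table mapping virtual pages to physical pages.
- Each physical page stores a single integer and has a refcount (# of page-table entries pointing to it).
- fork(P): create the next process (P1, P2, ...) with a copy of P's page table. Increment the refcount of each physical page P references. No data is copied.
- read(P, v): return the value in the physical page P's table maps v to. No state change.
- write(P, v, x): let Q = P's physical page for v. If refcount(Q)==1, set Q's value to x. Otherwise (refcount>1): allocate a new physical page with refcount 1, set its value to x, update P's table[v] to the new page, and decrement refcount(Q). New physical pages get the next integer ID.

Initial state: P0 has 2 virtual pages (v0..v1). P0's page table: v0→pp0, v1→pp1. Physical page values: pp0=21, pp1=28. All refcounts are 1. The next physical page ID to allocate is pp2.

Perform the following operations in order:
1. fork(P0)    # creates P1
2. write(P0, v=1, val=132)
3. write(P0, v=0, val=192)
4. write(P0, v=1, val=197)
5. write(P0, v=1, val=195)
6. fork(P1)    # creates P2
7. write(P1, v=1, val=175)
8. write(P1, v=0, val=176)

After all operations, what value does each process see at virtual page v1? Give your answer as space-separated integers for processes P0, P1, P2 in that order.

Op 1: fork(P0) -> P1. 2 ppages; refcounts: pp0:2 pp1:2
Op 2: write(P0, v1, 132). refcount(pp1)=2>1 -> COPY to pp2. 3 ppages; refcounts: pp0:2 pp1:1 pp2:1
Op 3: write(P0, v0, 192). refcount(pp0)=2>1 -> COPY to pp3. 4 ppages; refcounts: pp0:1 pp1:1 pp2:1 pp3:1
Op 4: write(P0, v1, 197). refcount(pp2)=1 -> write in place. 4 ppages; refcounts: pp0:1 pp1:1 pp2:1 pp3:1
Op 5: write(P0, v1, 195). refcount(pp2)=1 -> write in place. 4 ppages; refcounts: pp0:1 pp1:1 pp2:1 pp3:1
Op 6: fork(P1) -> P2. 4 ppages; refcounts: pp0:2 pp1:2 pp2:1 pp3:1
Op 7: write(P1, v1, 175). refcount(pp1)=2>1 -> COPY to pp4. 5 ppages; refcounts: pp0:2 pp1:1 pp2:1 pp3:1 pp4:1
Op 8: write(P1, v0, 176). refcount(pp0)=2>1 -> COPY to pp5. 6 ppages; refcounts: pp0:1 pp1:1 pp2:1 pp3:1 pp4:1 pp5:1
P0: v1 -> pp2 = 195
P1: v1 -> pp4 = 175
P2: v1 -> pp1 = 28

Answer: 195 175 28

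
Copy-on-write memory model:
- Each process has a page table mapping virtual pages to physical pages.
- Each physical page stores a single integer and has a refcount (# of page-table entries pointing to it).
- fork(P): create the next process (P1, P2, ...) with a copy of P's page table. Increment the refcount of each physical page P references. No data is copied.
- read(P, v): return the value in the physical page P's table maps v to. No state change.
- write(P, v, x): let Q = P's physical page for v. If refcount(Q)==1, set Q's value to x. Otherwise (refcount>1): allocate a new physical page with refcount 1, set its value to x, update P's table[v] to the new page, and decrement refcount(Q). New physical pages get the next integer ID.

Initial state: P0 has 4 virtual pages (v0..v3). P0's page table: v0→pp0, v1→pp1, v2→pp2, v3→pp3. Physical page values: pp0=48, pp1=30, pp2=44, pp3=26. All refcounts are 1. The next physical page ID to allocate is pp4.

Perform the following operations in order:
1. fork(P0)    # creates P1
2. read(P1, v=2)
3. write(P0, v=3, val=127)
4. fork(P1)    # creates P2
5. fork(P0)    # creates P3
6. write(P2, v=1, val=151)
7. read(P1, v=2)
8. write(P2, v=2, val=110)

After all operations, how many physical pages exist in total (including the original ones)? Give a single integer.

Op 1: fork(P0) -> P1. 4 ppages; refcounts: pp0:2 pp1:2 pp2:2 pp3:2
Op 2: read(P1, v2) -> 44. No state change.
Op 3: write(P0, v3, 127). refcount(pp3)=2>1 -> COPY to pp4. 5 ppages; refcounts: pp0:2 pp1:2 pp2:2 pp3:1 pp4:1
Op 4: fork(P1) -> P2. 5 ppages; refcounts: pp0:3 pp1:3 pp2:3 pp3:2 pp4:1
Op 5: fork(P0) -> P3. 5 ppages; refcounts: pp0:4 pp1:4 pp2:4 pp3:2 pp4:2
Op 6: write(P2, v1, 151). refcount(pp1)=4>1 -> COPY to pp5. 6 ppages; refcounts: pp0:4 pp1:3 pp2:4 pp3:2 pp4:2 pp5:1
Op 7: read(P1, v2) -> 44. No state change.
Op 8: write(P2, v2, 110). refcount(pp2)=4>1 -> COPY to pp6. 7 ppages; refcounts: pp0:4 pp1:3 pp2:3 pp3:2 pp4:2 pp5:1 pp6:1

Answer: 7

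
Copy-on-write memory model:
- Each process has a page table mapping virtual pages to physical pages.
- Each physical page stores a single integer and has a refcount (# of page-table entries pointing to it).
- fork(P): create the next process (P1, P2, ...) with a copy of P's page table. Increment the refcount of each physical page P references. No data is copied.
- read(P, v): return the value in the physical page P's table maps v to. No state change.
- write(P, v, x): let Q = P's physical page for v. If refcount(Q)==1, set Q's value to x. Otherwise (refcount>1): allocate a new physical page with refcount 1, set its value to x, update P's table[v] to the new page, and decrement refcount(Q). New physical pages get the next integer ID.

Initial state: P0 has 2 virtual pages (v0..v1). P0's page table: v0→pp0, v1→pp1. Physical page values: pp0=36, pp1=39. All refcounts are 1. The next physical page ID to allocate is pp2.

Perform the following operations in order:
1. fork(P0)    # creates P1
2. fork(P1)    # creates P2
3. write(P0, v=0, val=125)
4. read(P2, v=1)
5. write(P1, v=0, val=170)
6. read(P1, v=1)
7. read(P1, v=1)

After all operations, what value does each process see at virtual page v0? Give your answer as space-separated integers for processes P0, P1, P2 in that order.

Answer: 125 170 36

Derivation:
Op 1: fork(P0) -> P1. 2 ppages; refcounts: pp0:2 pp1:2
Op 2: fork(P1) -> P2. 2 ppages; refcounts: pp0:3 pp1:3
Op 3: write(P0, v0, 125). refcount(pp0)=3>1 -> COPY to pp2. 3 ppages; refcounts: pp0:2 pp1:3 pp2:1
Op 4: read(P2, v1) -> 39. No state change.
Op 5: write(P1, v0, 170). refcount(pp0)=2>1 -> COPY to pp3. 4 ppages; refcounts: pp0:1 pp1:3 pp2:1 pp3:1
Op 6: read(P1, v1) -> 39. No state change.
Op 7: read(P1, v1) -> 39. No state change.
P0: v0 -> pp2 = 125
P1: v0 -> pp3 = 170
P2: v0 -> pp0 = 36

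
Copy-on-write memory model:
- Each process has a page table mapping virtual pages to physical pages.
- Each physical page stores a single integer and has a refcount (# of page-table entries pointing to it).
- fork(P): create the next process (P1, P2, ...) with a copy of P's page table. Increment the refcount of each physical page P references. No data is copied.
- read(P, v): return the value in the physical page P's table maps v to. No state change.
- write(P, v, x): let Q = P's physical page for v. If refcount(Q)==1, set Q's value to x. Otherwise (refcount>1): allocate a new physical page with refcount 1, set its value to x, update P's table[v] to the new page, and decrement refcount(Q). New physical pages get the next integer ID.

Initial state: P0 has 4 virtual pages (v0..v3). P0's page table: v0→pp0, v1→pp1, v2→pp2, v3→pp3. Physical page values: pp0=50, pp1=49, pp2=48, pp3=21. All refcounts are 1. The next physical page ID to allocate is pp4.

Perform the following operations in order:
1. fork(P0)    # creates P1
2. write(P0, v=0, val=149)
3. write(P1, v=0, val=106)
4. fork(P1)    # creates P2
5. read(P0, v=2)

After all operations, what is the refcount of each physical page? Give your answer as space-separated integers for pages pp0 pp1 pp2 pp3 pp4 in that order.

Op 1: fork(P0) -> P1. 4 ppages; refcounts: pp0:2 pp1:2 pp2:2 pp3:2
Op 2: write(P0, v0, 149). refcount(pp0)=2>1 -> COPY to pp4. 5 ppages; refcounts: pp0:1 pp1:2 pp2:2 pp3:2 pp4:1
Op 3: write(P1, v0, 106). refcount(pp0)=1 -> write in place. 5 ppages; refcounts: pp0:1 pp1:2 pp2:2 pp3:2 pp4:1
Op 4: fork(P1) -> P2. 5 ppages; refcounts: pp0:2 pp1:3 pp2:3 pp3:3 pp4:1
Op 5: read(P0, v2) -> 48. No state change.

Answer: 2 3 3 3 1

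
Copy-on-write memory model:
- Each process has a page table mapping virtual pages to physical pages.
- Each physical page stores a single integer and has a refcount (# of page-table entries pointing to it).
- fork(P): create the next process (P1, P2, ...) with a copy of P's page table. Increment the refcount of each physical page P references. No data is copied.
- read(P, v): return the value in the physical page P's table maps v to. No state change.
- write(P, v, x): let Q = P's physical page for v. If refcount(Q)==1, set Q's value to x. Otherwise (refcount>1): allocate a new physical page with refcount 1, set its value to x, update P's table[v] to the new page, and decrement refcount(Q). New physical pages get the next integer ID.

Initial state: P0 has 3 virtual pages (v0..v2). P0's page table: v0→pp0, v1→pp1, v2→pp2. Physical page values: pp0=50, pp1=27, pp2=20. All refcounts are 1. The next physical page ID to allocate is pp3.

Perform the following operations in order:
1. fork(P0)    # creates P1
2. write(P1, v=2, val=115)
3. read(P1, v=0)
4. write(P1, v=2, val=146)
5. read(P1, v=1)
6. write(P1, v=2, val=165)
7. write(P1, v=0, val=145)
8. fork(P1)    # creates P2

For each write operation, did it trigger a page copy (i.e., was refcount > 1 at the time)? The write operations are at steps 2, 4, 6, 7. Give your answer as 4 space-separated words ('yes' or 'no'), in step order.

Op 1: fork(P0) -> P1. 3 ppages; refcounts: pp0:2 pp1:2 pp2:2
Op 2: write(P1, v2, 115). refcount(pp2)=2>1 -> COPY to pp3. 4 ppages; refcounts: pp0:2 pp1:2 pp2:1 pp3:1
Op 3: read(P1, v0) -> 50. No state change.
Op 4: write(P1, v2, 146). refcount(pp3)=1 -> write in place. 4 ppages; refcounts: pp0:2 pp1:2 pp2:1 pp3:1
Op 5: read(P1, v1) -> 27. No state change.
Op 6: write(P1, v2, 165). refcount(pp3)=1 -> write in place. 4 ppages; refcounts: pp0:2 pp1:2 pp2:1 pp3:1
Op 7: write(P1, v0, 145). refcount(pp0)=2>1 -> COPY to pp4. 5 ppages; refcounts: pp0:1 pp1:2 pp2:1 pp3:1 pp4:1
Op 8: fork(P1) -> P2. 5 ppages; refcounts: pp0:1 pp1:3 pp2:1 pp3:2 pp4:2

yes no no yes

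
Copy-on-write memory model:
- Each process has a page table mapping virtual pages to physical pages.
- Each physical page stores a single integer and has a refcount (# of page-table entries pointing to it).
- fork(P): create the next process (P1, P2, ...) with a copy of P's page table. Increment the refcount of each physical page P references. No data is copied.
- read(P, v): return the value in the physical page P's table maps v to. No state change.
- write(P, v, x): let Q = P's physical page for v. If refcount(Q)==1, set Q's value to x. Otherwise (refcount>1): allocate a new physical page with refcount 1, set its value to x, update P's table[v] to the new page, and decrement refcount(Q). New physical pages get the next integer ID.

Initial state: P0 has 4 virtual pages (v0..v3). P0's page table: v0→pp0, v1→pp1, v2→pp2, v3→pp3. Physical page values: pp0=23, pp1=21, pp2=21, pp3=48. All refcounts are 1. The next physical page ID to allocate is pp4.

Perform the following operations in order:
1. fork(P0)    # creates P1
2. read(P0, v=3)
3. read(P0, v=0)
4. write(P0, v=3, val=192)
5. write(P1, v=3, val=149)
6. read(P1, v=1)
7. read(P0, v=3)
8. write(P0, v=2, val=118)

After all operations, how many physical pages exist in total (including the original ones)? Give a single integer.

Op 1: fork(P0) -> P1. 4 ppages; refcounts: pp0:2 pp1:2 pp2:2 pp3:2
Op 2: read(P0, v3) -> 48. No state change.
Op 3: read(P0, v0) -> 23. No state change.
Op 4: write(P0, v3, 192). refcount(pp3)=2>1 -> COPY to pp4. 5 ppages; refcounts: pp0:2 pp1:2 pp2:2 pp3:1 pp4:1
Op 5: write(P1, v3, 149). refcount(pp3)=1 -> write in place. 5 ppages; refcounts: pp0:2 pp1:2 pp2:2 pp3:1 pp4:1
Op 6: read(P1, v1) -> 21. No state change.
Op 7: read(P0, v3) -> 192. No state change.
Op 8: write(P0, v2, 118). refcount(pp2)=2>1 -> COPY to pp5. 6 ppages; refcounts: pp0:2 pp1:2 pp2:1 pp3:1 pp4:1 pp5:1

Answer: 6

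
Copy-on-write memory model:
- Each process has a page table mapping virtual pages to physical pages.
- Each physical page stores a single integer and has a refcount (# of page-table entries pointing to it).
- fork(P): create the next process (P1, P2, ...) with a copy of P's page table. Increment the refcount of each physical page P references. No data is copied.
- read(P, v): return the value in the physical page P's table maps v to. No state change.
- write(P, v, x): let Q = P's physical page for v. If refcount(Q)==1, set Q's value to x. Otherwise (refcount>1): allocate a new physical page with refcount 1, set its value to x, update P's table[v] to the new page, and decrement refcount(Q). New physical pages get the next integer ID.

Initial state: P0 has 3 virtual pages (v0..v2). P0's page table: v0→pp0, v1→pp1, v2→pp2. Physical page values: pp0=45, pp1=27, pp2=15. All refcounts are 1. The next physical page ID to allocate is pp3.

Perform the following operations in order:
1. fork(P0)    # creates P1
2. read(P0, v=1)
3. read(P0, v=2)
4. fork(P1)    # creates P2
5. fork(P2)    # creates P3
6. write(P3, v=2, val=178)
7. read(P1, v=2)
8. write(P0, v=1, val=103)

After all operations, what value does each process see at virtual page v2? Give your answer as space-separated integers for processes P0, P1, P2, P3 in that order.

Op 1: fork(P0) -> P1. 3 ppages; refcounts: pp0:2 pp1:2 pp2:2
Op 2: read(P0, v1) -> 27. No state change.
Op 3: read(P0, v2) -> 15. No state change.
Op 4: fork(P1) -> P2. 3 ppages; refcounts: pp0:3 pp1:3 pp2:3
Op 5: fork(P2) -> P3. 3 ppages; refcounts: pp0:4 pp1:4 pp2:4
Op 6: write(P3, v2, 178). refcount(pp2)=4>1 -> COPY to pp3. 4 ppages; refcounts: pp0:4 pp1:4 pp2:3 pp3:1
Op 7: read(P1, v2) -> 15. No state change.
Op 8: write(P0, v1, 103). refcount(pp1)=4>1 -> COPY to pp4. 5 ppages; refcounts: pp0:4 pp1:3 pp2:3 pp3:1 pp4:1
P0: v2 -> pp2 = 15
P1: v2 -> pp2 = 15
P2: v2 -> pp2 = 15
P3: v2 -> pp3 = 178

Answer: 15 15 15 178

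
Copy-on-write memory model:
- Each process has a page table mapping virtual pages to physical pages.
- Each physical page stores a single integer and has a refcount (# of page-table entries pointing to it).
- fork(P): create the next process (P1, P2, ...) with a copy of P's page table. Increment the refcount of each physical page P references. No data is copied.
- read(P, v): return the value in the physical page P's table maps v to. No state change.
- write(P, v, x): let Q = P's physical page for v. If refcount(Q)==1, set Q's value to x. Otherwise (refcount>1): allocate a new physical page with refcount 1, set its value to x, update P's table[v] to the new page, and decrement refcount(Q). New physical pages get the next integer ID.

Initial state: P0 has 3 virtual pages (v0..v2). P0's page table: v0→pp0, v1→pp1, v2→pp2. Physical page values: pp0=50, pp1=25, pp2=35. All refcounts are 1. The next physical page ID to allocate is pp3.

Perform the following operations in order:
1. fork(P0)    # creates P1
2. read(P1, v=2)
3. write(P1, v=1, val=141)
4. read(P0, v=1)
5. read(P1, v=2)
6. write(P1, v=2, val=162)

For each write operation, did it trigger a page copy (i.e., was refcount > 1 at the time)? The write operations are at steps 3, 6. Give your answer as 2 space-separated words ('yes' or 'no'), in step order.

Op 1: fork(P0) -> P1. 3 ppages; refcounts: pp0:2 pp1:2 pp2:2
Op 2: read(P1, v2) -> 35. No state change.
Op 3: write(P1, v1, 141). refcount(pp1)=2>1 -> COPY to pp3. 4 ppages; refcounts: pp0:2 pp1:1 pp2:2 pp3:1
Op 4: read(P0, v1) -> 25. No state change.
Op 5: read(P1, v2) -> 35. No state change.
Op 6: write(P1, v2, 162). refcount(pp2)=2>1 -> COPY to pp4. 5 ppages; refcounts: pp0:2 pp1:1 pp2:1 pp3:1 pp4:1

yes yes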